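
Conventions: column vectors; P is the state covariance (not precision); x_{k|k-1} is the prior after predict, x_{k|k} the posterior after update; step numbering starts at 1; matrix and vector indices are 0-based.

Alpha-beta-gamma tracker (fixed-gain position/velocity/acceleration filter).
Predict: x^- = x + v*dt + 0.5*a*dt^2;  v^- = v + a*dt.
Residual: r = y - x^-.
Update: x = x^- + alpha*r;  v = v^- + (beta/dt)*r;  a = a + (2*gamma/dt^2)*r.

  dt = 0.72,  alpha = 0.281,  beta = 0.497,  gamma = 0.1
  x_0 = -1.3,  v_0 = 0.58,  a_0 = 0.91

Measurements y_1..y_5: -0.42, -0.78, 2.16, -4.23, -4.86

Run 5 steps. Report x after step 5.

x_post = -2.2167

step 1: x_pred=-0.6465  r=0.2265  x^+=-0.5829  v^+=1.3916  a^+=0.9974
step 2: x_pred=0.6776  r=-1.4576  x^+=0.2680  v^+=1.1036  a^+=0.4351
step 3: x_pred=1.1753  r=0.9847  x^+=1.4520  v^+=2.0965  a^+=0.8149
step 4: x_pred=3.1727  r=-7.4027  x^+=1.0926  v^+=-2.4267  a^+=-2.0410
step 5: x_pred=-1.1837  r=-3.6763  x^+=-2.2167  v^+=-6.4339  a^+=-3.4594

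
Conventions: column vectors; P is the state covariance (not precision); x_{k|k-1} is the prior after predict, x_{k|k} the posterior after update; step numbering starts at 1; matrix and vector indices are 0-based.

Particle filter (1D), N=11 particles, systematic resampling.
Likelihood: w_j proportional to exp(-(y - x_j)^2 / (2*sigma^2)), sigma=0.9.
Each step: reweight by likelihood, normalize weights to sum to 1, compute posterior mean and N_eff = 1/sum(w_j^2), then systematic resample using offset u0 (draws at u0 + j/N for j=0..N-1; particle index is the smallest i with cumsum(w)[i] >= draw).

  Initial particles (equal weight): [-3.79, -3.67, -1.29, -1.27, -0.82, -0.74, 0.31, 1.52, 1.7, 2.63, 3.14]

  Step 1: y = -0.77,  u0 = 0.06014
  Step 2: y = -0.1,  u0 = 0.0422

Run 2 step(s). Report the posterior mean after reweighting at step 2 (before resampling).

post_mean = -0.6287

step 1: w=[0.0008, 0.0013, 0.1986, 0.2012, 0.2344, 0.2346, 0.1143, 0.0092, 0.0054, 0.0002, 0.0000]  mean=-0.8263  Neff=4.9250  idx=[2, 2, 3, 3, 4, 4, 4, 5, 5, 6, 6]
step 2: w=[0.0577, 0.0577, 0.0594, 0.0594, 0.1005, 0.1005, 0.1005, 0.1074, 0.1074, 0.1247, 0.1247]  mean=-0.6287  Neff=10.1833  idx=[0, 2, 3, 4, 5, 6, 7, 8, 9, 9, 10]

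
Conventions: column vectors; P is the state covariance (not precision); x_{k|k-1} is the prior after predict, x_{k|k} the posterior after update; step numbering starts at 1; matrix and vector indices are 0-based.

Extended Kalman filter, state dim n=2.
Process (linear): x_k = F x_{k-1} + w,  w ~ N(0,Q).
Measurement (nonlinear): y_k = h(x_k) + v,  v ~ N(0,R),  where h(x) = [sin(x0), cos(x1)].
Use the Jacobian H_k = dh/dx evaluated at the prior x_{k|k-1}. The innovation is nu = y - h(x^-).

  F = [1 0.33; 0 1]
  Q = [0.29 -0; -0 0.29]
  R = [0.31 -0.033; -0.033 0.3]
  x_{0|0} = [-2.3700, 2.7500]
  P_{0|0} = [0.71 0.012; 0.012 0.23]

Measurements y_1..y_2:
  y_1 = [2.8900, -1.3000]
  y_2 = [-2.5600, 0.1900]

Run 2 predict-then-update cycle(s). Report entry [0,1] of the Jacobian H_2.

H_jac[0,1] = 0.0000

step 1: x^-=[-1.4625, 2.7500]  P^-=[1.0330 0.0879; 0.0879 0.5200]  H_jac=[0.1081 0.0000; 0.0000 -0.3817]  S=[0.3221 -0.0366; -0.0366 0.3757]  K=[0.3403 -0.0561; -0.0309 -0.5312]  nu=[3.8841, -0.3757]  x^+=[-0.1197, 2.8295]  P^+=[0.9931 0.0735; 0.0735 0.4149]
step 2: x^-=[0.8140, 2.8295]  P^-=[1.3768 0.2104; 0.2104 0.7049]  H_jac=[0.6866 0.0000; 0.0000 -0.3070]  S=[0.9590 -0.0774; -0.0774 0.3665]  K=[0.9883 0.0323; 0.1048 -0.5685]  nu=[-3.2870, 1.1417]  x^+=[-2.3976, 1.8360]  P^+=[0.4447 0.0746; 0.0746 0.5667]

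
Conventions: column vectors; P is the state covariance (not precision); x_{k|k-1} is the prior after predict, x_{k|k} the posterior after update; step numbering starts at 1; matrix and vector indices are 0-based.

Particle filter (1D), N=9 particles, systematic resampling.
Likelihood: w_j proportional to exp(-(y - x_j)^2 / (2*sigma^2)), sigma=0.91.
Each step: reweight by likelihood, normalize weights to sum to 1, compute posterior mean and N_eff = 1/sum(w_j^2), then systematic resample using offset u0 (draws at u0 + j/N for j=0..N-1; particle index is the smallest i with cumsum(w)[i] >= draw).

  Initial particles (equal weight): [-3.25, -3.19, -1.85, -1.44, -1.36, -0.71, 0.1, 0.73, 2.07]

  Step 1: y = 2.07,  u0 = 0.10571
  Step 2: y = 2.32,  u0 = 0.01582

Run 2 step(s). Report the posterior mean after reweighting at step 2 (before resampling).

post_mean = 1.9888

step 1: w=[0.0000, 0.0000, 0.0001, 0.0004, 0.0006, 0.0065, 0.0664, 0.2340, 0.6920]  mean=1.6038  Neff=1.8585  idx=[7, 7, 8, 8, 8, 8, 8, 8, 8]
step 2: w=[0.0303, 0.0303, 0.1342, 0.1342, 0.1342, 0.1342, 0.1342, 0.1342, 0.1342]  mean=1.9888  Neff=7.8180  idx=[0, 2, 3, 4, 4, 5, 6, 7, 8]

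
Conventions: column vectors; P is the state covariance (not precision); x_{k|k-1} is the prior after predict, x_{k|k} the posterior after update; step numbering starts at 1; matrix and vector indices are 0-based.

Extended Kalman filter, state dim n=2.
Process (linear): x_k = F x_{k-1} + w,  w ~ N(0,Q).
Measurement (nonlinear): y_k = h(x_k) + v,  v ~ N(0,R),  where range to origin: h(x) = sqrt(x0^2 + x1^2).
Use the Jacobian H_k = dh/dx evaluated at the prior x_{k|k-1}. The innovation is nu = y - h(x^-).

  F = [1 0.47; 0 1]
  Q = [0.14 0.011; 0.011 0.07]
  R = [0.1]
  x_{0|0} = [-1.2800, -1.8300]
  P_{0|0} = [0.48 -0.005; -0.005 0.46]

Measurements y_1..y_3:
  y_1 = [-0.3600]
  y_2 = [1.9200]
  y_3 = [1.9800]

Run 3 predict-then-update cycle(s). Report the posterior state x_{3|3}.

x_post = [-0.0711, -1.7544]

step 1: x^-=[-2.1401, -1.8300]  P^-=[0.7169 0.2222; 0.2222 0.5300]  H_jac=[-0.7600 -0.6499]  S=[0.9575]  K=[-0.7199; -0.5361]  nu=[-3.1758]  x^+=[0.1462, -0.1274]  P^+=[0.2207 -0.1473; -0.1473 0.2548]
step 2: x^-=[0.0863, -0.1274]  P^-=[0.2785 -0.0166; -0.0166 0.3248]  H_jac=[0.5609 -0.8279]  S=[0.4256]  K=[0.3993; -0.6536]  nu=[1.7662]  x^+=[0.7915, -1.2817]  P^+=[0.2106 0.0945; 0.0945 0.1430]
step 3: x^-=[0.1891, -1.2817]  P^-=[0.4710 0.1727; 0.1727 0.2130]  H_jac=[0.1459 -0.9893]  S=[0.2686]  K=[-0.3801; -0.6906]  nu=[0.6844]  x^+=[-0.0711, -1.7544]  P^+=[0.4322 0.1022; 0.1022 0.0849]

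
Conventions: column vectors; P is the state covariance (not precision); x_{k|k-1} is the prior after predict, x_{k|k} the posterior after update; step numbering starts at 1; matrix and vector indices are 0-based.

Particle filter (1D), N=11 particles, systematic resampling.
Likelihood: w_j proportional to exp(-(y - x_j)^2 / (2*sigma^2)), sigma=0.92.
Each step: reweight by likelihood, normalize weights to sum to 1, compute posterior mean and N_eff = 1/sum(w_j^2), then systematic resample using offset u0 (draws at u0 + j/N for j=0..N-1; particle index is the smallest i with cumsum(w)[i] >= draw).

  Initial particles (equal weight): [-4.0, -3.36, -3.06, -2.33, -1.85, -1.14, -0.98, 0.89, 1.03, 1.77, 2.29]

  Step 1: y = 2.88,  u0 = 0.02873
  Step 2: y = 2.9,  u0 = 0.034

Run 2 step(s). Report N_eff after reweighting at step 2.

N_eff = 9.1235

step 1: w=[0.0000, 0.0000, 0.0000, 0.0000, 0.0000, 0.0000, 0.0001, 0.0632, 0.0868, 0.3165, 0.5335]  mean=1.9272  Neff=2.5236  idx=[7, 8, 9, 9, 9, 10, 10, 10, 10, 10, 10]
step 2: w=[0.0143, 0.0197, 0.0730, 0.0730, 0.0730, 0.1245, 0.1245, 0.1245, 0.1245, 0.1245, 0.1245]  mean=2.1314  Neff=9.1235  idx=[2, 3, 4, 5, 6, 6, 7, 8, 9, 9, 10]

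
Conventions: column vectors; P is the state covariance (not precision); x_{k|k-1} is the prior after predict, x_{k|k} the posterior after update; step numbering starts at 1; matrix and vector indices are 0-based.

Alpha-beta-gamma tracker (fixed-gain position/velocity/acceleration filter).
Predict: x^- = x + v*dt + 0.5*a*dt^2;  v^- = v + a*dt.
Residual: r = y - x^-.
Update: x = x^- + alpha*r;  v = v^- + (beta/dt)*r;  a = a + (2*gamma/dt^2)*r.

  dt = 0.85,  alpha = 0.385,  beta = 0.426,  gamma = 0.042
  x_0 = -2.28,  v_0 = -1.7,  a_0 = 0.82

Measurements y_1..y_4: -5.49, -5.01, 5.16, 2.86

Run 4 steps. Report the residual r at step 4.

step 1: x_pred=-3.4288  r=-2.0612  x^+=-4.2223  v^+=-2.0360  a^+=0.5804
step 2: x_pred=-5.7433  r=0.7333  x^+=-5.4610  v^+=-1.1752  a^+=0.6656
step 3: x_pred=-6.2195  r=11.3795  x^+=-1.8384  v^+=5.0937  a^+=1.9886
step 4: x_pred=3.2096  r=-0.3496  x^+=3.0750  v^+=6.6088  a^+=1.9480

resid = -0.3496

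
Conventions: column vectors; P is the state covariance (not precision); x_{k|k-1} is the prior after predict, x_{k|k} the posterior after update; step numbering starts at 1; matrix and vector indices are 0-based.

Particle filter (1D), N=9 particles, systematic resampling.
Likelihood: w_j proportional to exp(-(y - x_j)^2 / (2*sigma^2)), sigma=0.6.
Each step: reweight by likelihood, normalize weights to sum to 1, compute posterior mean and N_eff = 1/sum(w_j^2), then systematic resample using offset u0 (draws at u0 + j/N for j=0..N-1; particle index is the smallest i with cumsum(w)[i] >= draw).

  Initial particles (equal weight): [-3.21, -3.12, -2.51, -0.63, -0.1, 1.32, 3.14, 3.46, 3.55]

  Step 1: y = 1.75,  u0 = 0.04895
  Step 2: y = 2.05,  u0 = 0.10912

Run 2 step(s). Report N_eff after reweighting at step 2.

N_eff = 8.6501

step 1: w=[0.0000, 0.0000, 0.0000, 0.0004, 0.0098, 0.8798, 0.0777, 0.0196, 0.0126]  mean=1.5168  Neff=1.2808  idx=[5, 5, 5, 5, 5, 5, 5, 5, 6]
step 2: w=[0.1190, 0.1190, 0.1190, 0.1190, 0.1190, 0.1190, 0.1190, 0.1190, 0.0479]  mean=1.4072  Neff=8.6501  idx=[0, 1, 2, 3, 4, 5, 6, 7, 8]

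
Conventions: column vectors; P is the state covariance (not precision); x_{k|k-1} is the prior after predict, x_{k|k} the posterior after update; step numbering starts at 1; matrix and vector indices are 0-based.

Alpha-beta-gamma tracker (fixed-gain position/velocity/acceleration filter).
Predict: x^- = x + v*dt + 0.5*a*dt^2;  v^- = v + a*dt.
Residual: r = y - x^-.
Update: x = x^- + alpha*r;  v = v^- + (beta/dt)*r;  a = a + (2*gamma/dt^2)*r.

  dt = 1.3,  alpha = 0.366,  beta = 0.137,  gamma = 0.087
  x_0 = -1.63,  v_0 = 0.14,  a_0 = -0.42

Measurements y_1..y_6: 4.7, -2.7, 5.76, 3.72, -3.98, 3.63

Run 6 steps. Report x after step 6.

x_post = 3.1385

step 1: x_pred=-1.8029  r=6.5029  x^+=0.5772  v^+=0.2793  a^+=0.2495
step 2: x_pred=1.1511  r=-3.8511  x^+=-0.2584  v^+=0.1978  a^+=-0.1470
step 3: x_pred=-0.1254  r=5.8854  x^+=2.0287  v^+=0.6270  a^+=0.4590
step 4: x_pred=3.2316  r=0.4884  x^+=3.4104  v^+=1.2751  a^+=0.5093
step 5: x_pred=5.4984  r=-9.4784  x^+=2.0293  v^+=0.9383  a^+=-0.4666
step 6: x_pred=2.8548  r=0.7752  x^+=3.1385  v^+=0.4134  a^+=-0.3868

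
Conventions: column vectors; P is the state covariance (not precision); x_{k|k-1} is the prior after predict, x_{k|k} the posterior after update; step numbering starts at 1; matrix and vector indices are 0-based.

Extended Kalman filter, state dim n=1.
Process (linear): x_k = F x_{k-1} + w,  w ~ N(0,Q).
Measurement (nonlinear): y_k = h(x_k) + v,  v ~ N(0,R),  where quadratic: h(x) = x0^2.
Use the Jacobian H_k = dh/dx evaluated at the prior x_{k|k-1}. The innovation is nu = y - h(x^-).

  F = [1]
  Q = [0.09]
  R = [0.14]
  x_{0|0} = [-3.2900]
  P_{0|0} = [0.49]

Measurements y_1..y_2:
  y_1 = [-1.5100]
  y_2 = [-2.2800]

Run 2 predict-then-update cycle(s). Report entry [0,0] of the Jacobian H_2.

step 1: x^-=[-3.2900]  P^-=[0.5800]  H_jac=[-6.5800]  S=[25.2519]  K=[-0.1511]  nu=[-12.3341]  x^+=[-1.4259]  P^+=[0.0032]
step 2: x^-=[-1.4259]  P^-=[0.0932]  H_jac=[-2.8518]  S=[0.8981]  K=[-0.2960]  nu=[-4.3132]  x^+=[-0.1492]  P^+=[0.0145]

H_jac[0,0] = -2.8518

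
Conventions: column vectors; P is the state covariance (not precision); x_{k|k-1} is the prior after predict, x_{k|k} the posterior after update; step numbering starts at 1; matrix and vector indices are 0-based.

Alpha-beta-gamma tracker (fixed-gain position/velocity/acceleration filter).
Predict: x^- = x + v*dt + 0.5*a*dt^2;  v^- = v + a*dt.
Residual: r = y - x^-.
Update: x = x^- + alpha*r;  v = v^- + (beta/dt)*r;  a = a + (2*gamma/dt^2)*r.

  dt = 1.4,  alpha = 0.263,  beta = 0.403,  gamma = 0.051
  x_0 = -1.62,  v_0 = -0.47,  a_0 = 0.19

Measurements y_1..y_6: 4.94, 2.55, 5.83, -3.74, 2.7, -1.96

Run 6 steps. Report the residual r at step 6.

step 1: x_pred=-2.0918  r=7.0318  x^+=-0.2424  v^+=1.8202  a^+=0.5559
step 2: x_pred=2.8506  r=-0.3006  x^+=2.7715  v^+=2.5119  a^+=0.5403
step 3: x_pred=6.8178  r=-0.9878  x^+=6.5580  v^+=2.9840  a^+=0.4889
step 4: x_pred=11.2147  r=-14.9547  x^+=7.2816  v^+=-0.6363  a^+=-0.2894
step 5: x_pred=6.1072  r=-3.4072  x^+=5.2111  v^+=-2.0222  a^+=-0.4667
step 6: x_pred=1.9226  r=-3.8826  x^+=0.9015  v^+=-3.7932  a^+=-0.6687

resid = -3.8826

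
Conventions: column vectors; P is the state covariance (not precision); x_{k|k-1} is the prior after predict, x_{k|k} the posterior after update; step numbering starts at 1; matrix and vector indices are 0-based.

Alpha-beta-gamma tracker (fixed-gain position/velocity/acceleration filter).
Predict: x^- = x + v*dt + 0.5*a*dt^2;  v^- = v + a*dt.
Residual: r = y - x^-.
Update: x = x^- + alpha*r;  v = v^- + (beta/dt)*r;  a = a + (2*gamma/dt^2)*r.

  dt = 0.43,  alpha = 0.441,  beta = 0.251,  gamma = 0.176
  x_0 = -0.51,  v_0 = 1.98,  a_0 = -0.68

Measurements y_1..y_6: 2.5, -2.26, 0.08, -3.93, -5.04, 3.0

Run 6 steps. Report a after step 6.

step 1: x_pred=0.2785  r=2.2215  x^+=1.2582  v^+=2.9843  a^+=3.5491
step 2: x_pred=2.8696  r=-5.1296  x^+=0.6074  v^+=1.5162  a^+=-6.2162
step 3: x_pred=0.6847  r=-0.6047  x^+=0.4180  v^+=-1.5098  a^+=-7.3674
step 4: x_pred=-0.9123  r=-3.0177  x^+=-2.2431  v^+=-6.4393  a^+=-13.1123
step 5: x_pred=-6.2242  r=1.1842  x^+=-5.7020  v^+=-11.3863  a^+=-10.8579
step 6: x_pred=-11.6019  r=14.6019  x^+=-5.1625  v^+=-7.5318  a^+=16.9402

a_post = 16.9402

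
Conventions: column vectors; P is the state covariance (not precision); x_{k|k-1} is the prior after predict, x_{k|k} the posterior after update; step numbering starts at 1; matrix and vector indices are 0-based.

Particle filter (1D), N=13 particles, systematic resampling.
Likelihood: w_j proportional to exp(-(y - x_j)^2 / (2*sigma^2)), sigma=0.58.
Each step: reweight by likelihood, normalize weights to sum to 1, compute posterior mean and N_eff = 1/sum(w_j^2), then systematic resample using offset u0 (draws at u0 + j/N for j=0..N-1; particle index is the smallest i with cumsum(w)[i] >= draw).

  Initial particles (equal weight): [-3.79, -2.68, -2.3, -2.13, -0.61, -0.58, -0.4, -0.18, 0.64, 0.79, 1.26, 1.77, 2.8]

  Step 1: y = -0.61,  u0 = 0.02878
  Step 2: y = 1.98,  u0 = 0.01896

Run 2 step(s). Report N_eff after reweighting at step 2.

N_eff = 5.1757

step 1: w=[0.0000, 0.0004, 0.0037, 0.0083, 0.2563, 0.2560, 0.2401, 0.1947, 0.0251, 0.0139, 0.0014, 0.0001, 0.0000]  mean=-0.4342  Neff=4.3920  idx=[4, 4, 4, 4, 5, 5, 5, 6, 6, 6, 7, 7, 7]
step 2: w=[0.0119, 0.0119, 0.0119, 0.0119, 0.0149, 0.0149, 0.0149, 0.0559, 0.0559, 0.0559, 0.2467, 0.2467, 0.2467]  mean=-0.2552  Neff=5.1757  idx=[1, 7, 8, 9, 10, 10, 10, 11, 11, 11, 12, 12, 12]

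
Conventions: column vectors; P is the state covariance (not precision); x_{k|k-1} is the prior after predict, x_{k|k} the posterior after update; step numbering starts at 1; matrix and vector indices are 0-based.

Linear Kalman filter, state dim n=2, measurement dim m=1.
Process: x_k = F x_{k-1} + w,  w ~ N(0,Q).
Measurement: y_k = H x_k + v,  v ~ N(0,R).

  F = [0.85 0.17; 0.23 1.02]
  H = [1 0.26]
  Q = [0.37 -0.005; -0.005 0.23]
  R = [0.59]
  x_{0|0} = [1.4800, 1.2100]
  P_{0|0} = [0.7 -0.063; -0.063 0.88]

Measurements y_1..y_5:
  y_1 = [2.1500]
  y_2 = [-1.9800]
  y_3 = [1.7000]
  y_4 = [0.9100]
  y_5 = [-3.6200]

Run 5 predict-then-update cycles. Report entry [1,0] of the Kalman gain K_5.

step 1: x^-=[1.4637, 1.5746]  P^-=[0.8830 0.2274; 0.2274 1.1530]  S=[1.6691]  K=[0.5644; 0.3158]  nu=[0.2769]  x^+=[1.6200, 1.6621]  P^+=[0.3512 -0.0702; -0.0702 0.9865]
step 2: x^-=[1.6595, 2.0679]  P^-=[0.6320 0.1712; 0.1712 1.2421]  S=[1.3950]  K=[0.4850; 0.3542]  nu=[-4.1772]  x^+=[-0.3662, 0.5884]  P^+=[0.3039 -0.0685; -0.0685 1.0671]
step 3: x^-=[-0.2113, 0.5159]  P^-=[0.6006 0.1774; 0.1774 1.3241]  S=[1.3724]  K=[0.4713; 0.3801]  nu=[1.7772]  x^+=[0.6262, 1.1914]  P^+=[0.2958 -0.0684; -0.0684 1.1258]
step 4: x^-=[0.7348, 1.3593]  P^-=[0.5965 0.1860; 0.1860 1.3848]  S=[1.3769]  K=[0.4684; 0.3966]  nu=[-0.1783]  x^+=[0.6513, 1.2886]  P^+=[0.2945 -0.0697; -0.0697 1.1682]
step 5: x^-=[0.7727, 1.4642]  P^-=[0.5964 0.1920; 0.1920 1.4283]  S=[1.3827]  K=[0.4674; 0.4074]  nu=[-4.7734]  x^+=[-1.4583, -0.4805]  P^+=[0.2943 -0.0713; -0.0713 1.1988]

K[1,0] = 0.4074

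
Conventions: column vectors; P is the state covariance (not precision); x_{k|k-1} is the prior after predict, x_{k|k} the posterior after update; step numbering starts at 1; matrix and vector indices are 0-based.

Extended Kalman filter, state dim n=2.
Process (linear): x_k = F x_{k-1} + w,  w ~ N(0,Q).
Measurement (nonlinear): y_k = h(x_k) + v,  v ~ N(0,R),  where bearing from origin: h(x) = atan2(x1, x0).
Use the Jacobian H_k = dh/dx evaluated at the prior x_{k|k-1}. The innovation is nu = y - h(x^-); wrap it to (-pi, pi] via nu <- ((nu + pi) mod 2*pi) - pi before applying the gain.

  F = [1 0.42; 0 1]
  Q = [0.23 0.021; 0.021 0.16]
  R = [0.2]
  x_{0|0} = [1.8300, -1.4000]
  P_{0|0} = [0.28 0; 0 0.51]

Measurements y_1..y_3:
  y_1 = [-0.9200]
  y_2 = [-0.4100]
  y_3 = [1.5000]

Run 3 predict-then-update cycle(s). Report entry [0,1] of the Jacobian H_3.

step 1: x^-=[1.2420, -1.4000]  P^-=[0.6000 0.2352; 0.2352 0.6700]  H_jac=[0.3997 0.3546]  S=[0.4468]  K=[0.7234; 0.7422]  nu=[-0.0749]  x^+=[1.1878, -1.4556]  P^+=[0.3661 -0.0047; -0.0047 0.4239]
step 2: x^-=[0.5765, -1.4556]  P^-=[0.6670 0.1943; 0.1943 0.5839]  H_jac=[0.5939 0.2352]  S=[0.5218]  K=[0.8467; 0.4844]  nu=[0.7837]  x^+=[1.2400, -1.0760]  P^+=[0.2929 -0.0196; -0.0196 0.4615]
step 3: x^-=[0.7881, -1.0760]  P^-=[0.5878 0.1952; 0.1952 0.6215]  H_jac=[0.6049 0.4430]  S=[0.6417]  K=[0.6889; 0.6131]  nu=[2.4386]  x^+=[2.4680, 0.4191]  P^+=[0.2833 -0.0758; -0.0758 0.3803]

H_jac[0,1] = 0.4430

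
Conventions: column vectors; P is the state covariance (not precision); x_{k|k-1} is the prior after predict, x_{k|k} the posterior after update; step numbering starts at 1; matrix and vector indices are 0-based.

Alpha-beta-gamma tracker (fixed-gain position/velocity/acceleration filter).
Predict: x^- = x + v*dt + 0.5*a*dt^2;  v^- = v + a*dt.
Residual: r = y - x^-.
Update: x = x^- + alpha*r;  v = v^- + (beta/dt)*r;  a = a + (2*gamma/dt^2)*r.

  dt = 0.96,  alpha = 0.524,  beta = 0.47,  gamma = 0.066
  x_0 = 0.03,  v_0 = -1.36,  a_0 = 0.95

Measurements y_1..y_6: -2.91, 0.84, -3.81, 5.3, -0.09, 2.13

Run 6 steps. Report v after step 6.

step 1: x_pred=-0.8378  r=-2.0722  x^+=-1.9237  v^+=-1.4625  a^+=0.6532
step 2: x_pred=-3.0266  r=3.8666  x^+=-1.0005  v^+=1.0576  a^+=1.2070
step 3: x_pred=0.5710  r=-4.3810  x^+=-1.7246  v^+=0.0715  a^+=0.5795
step 4: x_pred=-1.3889  r=6.6889  x^+=2.1161  v^+=3.9027  a^+=1.5376
step 5: x_pred=6.5711  r=-6.6611  x^+=3.0807  v^+=2.1176  a^+=0.5835
step 6: x_pred=5.3824  r=-3.2524  x^+=3.6782  v^+=1.0854  a^+=0.1177

v_post = 1.0854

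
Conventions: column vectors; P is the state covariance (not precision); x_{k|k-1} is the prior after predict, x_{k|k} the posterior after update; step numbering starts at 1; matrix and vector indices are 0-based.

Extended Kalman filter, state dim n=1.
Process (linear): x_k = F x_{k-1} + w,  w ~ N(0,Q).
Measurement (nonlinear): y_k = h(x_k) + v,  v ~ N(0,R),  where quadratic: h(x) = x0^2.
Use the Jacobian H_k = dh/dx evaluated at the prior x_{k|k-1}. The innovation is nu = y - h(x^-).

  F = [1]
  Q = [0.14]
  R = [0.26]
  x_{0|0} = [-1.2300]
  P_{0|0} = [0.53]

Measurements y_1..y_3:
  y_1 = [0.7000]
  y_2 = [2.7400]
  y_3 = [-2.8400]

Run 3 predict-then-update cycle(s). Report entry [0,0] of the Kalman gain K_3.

K[0,0] = -0.2709

step 1: x^-=[-1.2300]  P^-=[0.6700]  H_jac=[-2.4600]  S=[4.3146]  K=[-0.3820]  nu=[-0.8129]  x^+=[-0.9195]  P^+=[0.0404]
step 2: x^-=[-0.9195]  P^-=[0.1804]  H_jac=[-1.8389]  S=[0.8700]  K=[-0.3813]  nu=[1.8946]  x^+=[-1.6418]  P^+=[0.0539]
step 3: x^-=[-1.6418]  P^-=[0.1939]  H_jac=[-3.2836]  S=[2.3508]  K=[-0.2709]  nu=[-5.5356]  x^+=[-0.1425]  P^+=[0.0214]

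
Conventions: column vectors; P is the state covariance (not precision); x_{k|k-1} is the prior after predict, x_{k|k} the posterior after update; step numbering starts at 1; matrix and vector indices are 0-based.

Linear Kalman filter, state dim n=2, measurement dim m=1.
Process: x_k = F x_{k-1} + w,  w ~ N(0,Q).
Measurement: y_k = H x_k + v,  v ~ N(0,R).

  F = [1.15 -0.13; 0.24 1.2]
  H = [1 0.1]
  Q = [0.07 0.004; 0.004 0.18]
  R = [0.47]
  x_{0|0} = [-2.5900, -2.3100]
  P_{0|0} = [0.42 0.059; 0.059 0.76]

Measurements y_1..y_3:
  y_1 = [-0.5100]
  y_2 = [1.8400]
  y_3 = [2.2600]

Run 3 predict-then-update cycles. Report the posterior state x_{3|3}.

step 1: x^-=[-2.6782, -3.3936]  P^-=[0.6207 0.0809; 0.0809 1.3326]  S=[1.1202]  K=[0.5613; 0.1912]  nu=[2.5076]  x^+=[-1.2707, -2.9141]  P^+=[0.2677 -0.0393; -0.0393 1.2916]
step 2: x^-=[-1.0825, -3.8019]  P^-=[0.4577 -0.1766; -0.1766 2.0327]  S=[0.9127]  K=[0.4821; 0.0292]  nu=[3.3027]  x^+=[0.5097, -3.7053]  P^+=[0.2455 -0.1895; -0.1895 2.0319]
step 3: x^-=[1.0679, -4.3241]  P^-=[0.4857 -0.5007; -0.5007 3.0110]  S=[0.8857]  K=[0.4919; -0.2254]  nu=[1.6245]  x^+=[1.8669, -4.6903]  P^+=[0.2714 -0.4025; -0.4025 2.9660]

x_post = [1.8669, -4.6903]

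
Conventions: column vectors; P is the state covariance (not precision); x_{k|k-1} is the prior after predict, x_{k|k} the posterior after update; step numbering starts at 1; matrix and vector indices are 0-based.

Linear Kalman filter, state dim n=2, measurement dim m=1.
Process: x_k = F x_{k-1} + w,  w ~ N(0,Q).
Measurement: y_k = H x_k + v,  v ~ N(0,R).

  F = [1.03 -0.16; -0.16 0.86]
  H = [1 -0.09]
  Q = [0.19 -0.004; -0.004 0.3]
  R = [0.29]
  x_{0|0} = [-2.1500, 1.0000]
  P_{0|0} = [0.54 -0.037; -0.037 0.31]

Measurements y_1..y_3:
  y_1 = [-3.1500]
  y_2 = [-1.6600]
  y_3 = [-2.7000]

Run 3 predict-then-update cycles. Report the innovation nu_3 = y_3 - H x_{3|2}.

step 1: x^-=[-2.3745, 1.2040]  P^-=[0.7830 -0.1694; -0.1694 0.5533]  S=[1.1080]  K=[0.7205; -0.1978]  nu=[-0.6671]  x^+=[-2.8551, 1.3360]  P^+=[0.2079 -0.0115; -0.0115 0.5099]
step 2: x^-=[-3.1546, 1.6058]  P^-=[0.4274 -0.1189; -0.1189 0.6856]  S=[0.7443]  K=[0.5886; -0.2426]  nu=[1.6391]  x^+=[-2.1899, 1.2081]  P^+=[0.1695 -0.0126; -0.0126 0.6418]
step 3: x^-=[-2.4488, 1.3893]  P^-=[0.3905 -0.1317; -0.1317 0.7825]  S=[0.7105]  K=[0.5662; -0.2845]  nu=[-0.1261]  x^+=[-2.5203, 1.4252]  P^+=[0.1627 -0.0173; -0.0173 0.7250]

innov = [-0.1261]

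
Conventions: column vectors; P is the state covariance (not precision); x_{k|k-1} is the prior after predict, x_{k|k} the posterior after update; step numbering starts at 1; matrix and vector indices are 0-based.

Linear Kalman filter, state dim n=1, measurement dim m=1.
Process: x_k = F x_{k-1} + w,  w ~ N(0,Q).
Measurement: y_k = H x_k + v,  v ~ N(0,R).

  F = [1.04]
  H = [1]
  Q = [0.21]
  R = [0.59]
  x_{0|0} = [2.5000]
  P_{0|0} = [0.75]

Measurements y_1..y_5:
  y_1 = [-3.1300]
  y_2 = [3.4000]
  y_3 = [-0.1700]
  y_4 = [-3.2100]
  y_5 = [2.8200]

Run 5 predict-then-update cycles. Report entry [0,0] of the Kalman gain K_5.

step 1: x^-=[2.6000]  P^-=[1.0212]  S=[1.6112]  K=[0.6338]  nu=[-5.7300]  x^+=[-1.0318]  P^+=[0.3739]
step 2: x^-=[-1.0730]  P^-=[0.6145]  S=[1.2045]  K=[0.5102]  nu=[4.4730]  x^+=[1.2089]  P^+=[0.3010]
step 3: x^-=[1.2573]  P^-=[0.5356]  S=[1.1256]  K=[0.4758]  nu=[-1.4273]  x^+=[0.5782]  P^+=[0.2807]
step 4: x^-=[0.6013]  P^-=[0.5136]  S=[1.1036]  K=[0.4654]  nu=[-3.8113]  x^+=[-1.1725]  P^+=[0.2746]
step 5: x^-=[-1.2194]  P^-=[0.5070]  S=[1.0970]  K=[0.4622]  nu=[4.0394]  x^+=[0.6475]  P^+=[0.2727]

K[0,0] = 0.4622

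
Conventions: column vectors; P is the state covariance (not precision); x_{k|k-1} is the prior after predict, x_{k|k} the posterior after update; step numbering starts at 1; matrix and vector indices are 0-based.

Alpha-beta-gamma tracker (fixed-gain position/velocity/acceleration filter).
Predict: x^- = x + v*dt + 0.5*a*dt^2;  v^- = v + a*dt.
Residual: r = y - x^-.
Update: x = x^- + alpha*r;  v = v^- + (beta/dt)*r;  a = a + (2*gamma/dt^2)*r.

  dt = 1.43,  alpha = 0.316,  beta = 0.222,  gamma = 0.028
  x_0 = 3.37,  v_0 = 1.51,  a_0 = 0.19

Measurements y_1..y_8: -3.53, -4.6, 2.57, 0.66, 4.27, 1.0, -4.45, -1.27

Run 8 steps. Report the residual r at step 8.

resid = 0.5484

step 1: x_pred=5.7236  r=-9.2536  x^+=2.7994  v^+=0.3451  a^+=-0.0634
step 2: x_pred=3.2281  r=-7.8281  x^+=0.7545  v^+=-0.9608  a^+=-0.2778
step 3: x_pred=-0.9035  r=3.4735  x^+=0.1941  v^+=-0.8188  a^+=-0.1827
step 4: x_pred=-1.1636  r=1.8236  x^+=-0.5873  v^+=-0.7969  a^+=-0.1327
step 5: x_pred=-1.8626  r=6.1326  x^+=0.0753  v^+=-0.0347  a^+=0.0352
step 6: x_pred=0.0617  r=0.9383  x^+=0.3582  v^+=0.1614  a^+=0.0609
step 7: x_pred=0.6513  r=-5.1013  x^+=-0.9607  v^+=-0.5435  a^+=-0.0788
step 8: x_pred=-1.8184  r=0.5484  x^+=-1.6451  v^+=-0.5710  a^+=-0.0638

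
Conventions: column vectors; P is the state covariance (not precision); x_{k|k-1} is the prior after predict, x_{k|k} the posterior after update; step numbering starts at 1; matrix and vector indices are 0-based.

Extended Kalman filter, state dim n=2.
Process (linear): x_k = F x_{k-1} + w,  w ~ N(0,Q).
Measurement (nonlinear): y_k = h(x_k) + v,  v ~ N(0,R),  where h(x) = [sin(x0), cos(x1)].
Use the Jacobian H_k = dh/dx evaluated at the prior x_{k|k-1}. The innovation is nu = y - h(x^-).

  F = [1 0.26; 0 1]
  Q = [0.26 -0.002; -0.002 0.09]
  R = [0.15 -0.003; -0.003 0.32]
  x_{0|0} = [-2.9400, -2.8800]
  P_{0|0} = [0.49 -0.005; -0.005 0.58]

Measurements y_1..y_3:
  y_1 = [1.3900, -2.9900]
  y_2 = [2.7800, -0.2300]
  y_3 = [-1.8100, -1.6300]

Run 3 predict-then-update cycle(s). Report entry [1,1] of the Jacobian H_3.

H_jac[1,1] = -0.7205

step 1: x^-=[-3.6888, -2.8800]  P^-=[0.7866 0.1438; 0.1438 0.6700]  H_jac=[-0.8540 0.0000; 0.0000 0.2586]  S=[0.7237 -0.0348; -0.0348 0.3648]  K=[-0.9276 0.0136; -0.1476 0.4609]  nu=[0.8697, -2.0240]  x^+=[-4.5230, -3.9412]  P^+=[0.1630 0.0275; 0.0275 0.5720]
step 2: x^-=[-5.5477, -3.9412]  P^-=[0.4760 0.1743; 0.1743 0.6620]  H_jac=[0.7415 0.0000; 0.0000 -0.7171]  S=[0.4117 -0.0957; -0.0957 0.6604]  K=[0.8416 -0.0673; 0.1520 -0.6968]  nu=[2.1091, 0.4670]  x^+=[-3.8041, -3.9461]  P^+=[0.1705 0.0336; 0.0336 0.3116]
step 3: x^-=[-4.8301, -3.9461]  P^-=[0.4690 0.1126; 0.1126 0.4016]  H_jac=[0.1175 0.0000; 0.0000 -0.7205]  S=[0.1565 -0.0125; -0.0125 0.5285]  K=[0.3405 -0.1454; 0.0407 -0.5465]  nu=[-2.8031, -0.9366]  x^+=[-5.6483, -3.5485]  P^+=[0.4385 0.0660; 0.0660 0.2429]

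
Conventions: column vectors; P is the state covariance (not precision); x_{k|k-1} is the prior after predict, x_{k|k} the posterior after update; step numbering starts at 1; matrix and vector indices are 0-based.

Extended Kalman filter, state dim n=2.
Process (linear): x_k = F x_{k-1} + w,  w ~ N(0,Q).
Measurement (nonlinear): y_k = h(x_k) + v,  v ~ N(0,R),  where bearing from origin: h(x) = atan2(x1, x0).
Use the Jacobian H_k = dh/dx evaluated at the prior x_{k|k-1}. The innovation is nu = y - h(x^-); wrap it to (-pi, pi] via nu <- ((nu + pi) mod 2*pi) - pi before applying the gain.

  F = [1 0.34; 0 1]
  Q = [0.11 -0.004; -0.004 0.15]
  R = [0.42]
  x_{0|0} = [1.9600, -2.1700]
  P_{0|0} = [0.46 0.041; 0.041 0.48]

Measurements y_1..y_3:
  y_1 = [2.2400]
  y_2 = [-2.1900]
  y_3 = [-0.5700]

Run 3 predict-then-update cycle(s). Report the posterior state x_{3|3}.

step 1: x^-=[1.2222, -2.1700]  P^-=[0.6534 0.2002; 0.2002 0.6300]  H_jac=[0.3498 0.1970]  S=[0.5520]  K=[0.4855; 0.3518]  nu=[-2.9853]  x^+=[-0.2273, -3.2201]  P^+=[0.5232 0.1059; 0.1059 0.5617]
step 2: x^-=[-1.3221, -3.2201]  P^-=[0.7702 0.2929; 0.2929 0.7117]  H_jac=[0.2658 -0.1091]  S=[0.4659]  K=[0.3707; 0.0004]  nu=[-0.2296]  x^+=[-1.4072, -3.2202]  P^+=[0.7062 0.2928; 0.2928 0.7117]
step 3: x^-=[-2.5021, -3.2202]  P^-=[1.0976 0.5308; 0.5308 0.8617]  H_jac=[0.1936 -0.1505]  S=[0.4497]  K=[0.2950; -0.0597]  nu=[1.6614]  x^+=[-2.0120, -3.3194]  P^+=[1.0584 0.5387; 0.5387 0.8601]

x_post = [-2.0120, -3.3194]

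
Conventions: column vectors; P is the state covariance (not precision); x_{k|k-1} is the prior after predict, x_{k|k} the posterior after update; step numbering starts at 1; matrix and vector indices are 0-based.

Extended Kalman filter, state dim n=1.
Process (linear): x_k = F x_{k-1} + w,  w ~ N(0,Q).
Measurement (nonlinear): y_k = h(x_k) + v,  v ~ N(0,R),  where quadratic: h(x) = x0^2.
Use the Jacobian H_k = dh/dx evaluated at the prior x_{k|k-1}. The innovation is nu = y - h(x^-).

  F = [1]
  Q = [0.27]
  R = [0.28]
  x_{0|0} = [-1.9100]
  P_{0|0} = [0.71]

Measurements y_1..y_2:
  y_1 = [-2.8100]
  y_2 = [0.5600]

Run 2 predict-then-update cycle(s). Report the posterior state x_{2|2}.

x_post = [-0.4564]

step 1: x^-=[-1.9100]  P^-=[0.9800]  H_jac=[-3.8200]  S=[14.5806]  K=[-0.2568]  nu=[-6.4581]  x^+=[-0.2519]  P^+=[0.0188]
step 2: x^-=[-0.2519]  P^-=[0.2888]  H_jac=[-0.5037]  S=[0.3533]  K=[-0.4118]  nu=[0.4966]  x^+=[-0.4564]  P^+=[0.2289]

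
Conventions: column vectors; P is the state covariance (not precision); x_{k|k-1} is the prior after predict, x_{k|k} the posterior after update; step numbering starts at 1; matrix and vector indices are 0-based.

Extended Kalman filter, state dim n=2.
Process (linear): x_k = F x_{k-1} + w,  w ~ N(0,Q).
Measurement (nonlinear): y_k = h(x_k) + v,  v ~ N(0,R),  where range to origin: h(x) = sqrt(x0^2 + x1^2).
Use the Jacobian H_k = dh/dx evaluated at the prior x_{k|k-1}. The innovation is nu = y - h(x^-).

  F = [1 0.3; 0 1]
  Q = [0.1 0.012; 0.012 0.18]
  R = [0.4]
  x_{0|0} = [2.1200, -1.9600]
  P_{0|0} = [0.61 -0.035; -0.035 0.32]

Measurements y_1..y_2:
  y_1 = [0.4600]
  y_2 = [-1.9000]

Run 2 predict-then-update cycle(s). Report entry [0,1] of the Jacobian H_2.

H_jac[0,1] = -0.9650

step 1: x^-=[1.5320, -1.9600]  P^-=[0.7178 0.0730; 0.0730 0.5000]  H_jac=[0.6158 -0.7879]  S=[0.9118]  K=[0.4217; -0.3828]  nu=[-2.0277]  x^+=[0.6768, -1.1839]  P^+=[0.5556 0.2202; 0.2202 0.3664]
step 2: x^-=[0.3217, -1.1839]  P^-=[0.8207 0.3421; 0.3421 0.5464]  H_jac=[0.2622 -0.9650]  S=[0.7922]  K=[-0.1451; -0.5524]  nu=[-3.1268]  x^+=[0.7754, 0.5434]  P^+=[0.8040 0.2786; 0.2786 0.3047]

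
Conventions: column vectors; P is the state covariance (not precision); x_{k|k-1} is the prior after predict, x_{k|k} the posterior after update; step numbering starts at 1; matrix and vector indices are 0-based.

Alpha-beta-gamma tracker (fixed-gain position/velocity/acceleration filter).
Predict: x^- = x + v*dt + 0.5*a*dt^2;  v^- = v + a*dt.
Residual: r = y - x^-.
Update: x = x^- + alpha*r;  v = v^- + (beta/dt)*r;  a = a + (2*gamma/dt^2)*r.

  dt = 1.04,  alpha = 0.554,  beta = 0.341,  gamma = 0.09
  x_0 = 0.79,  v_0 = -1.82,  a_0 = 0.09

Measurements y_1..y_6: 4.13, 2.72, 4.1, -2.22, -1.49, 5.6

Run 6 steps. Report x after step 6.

x_post = 2.1621

step 1: x_pred=-1.0541  r=5.1841  x^+=1.8179  v^+=-0.0266  a^+=0.9527
step 2: x_pred=2.3055  r=0.4145  x^+=2.5351  v^+=1.1002  a^+=1.0217
step 3: x_pred=4.2318  r=-0.1318  x^+=4.1588  v^+=2.1195  a^+=0.9998
step 4: x_pred=6.9038  r=-9.1238  x^+=1.8492  v^+=0.1678  a^+=-0.5186
step 5: x_pred=1.7432  r=-3.2332  x^+=-0.0480  v^+=-1.4317  a^+=-1.0567
step 6: x_pred=-2.1084  r=7.7084  x^+=2.1621  v^+=-0.0032  a^+=0.2262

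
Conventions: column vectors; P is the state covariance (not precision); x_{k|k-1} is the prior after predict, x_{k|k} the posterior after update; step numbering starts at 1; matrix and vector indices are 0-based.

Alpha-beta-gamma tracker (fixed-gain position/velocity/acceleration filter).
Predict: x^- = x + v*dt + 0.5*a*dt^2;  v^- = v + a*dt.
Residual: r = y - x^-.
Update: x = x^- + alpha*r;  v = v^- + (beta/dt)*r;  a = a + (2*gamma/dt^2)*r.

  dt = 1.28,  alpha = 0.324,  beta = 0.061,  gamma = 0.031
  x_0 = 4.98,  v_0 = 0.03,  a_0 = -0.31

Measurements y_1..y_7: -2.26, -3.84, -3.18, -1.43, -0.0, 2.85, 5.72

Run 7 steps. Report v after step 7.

step 1: x_pred=4.7644  r=-7.0244  x^+=2.4885  v^+=-0.7016  a^+=-0.5758
step 2: x_pred=1.1188  r=-4.9588  x^+=-0.4878  v^+=-1.6749  a^+=-0.7635
step 3: x_pred=-3.2572  r=0.0772  x^+=-3.2322  v^+=-2.6485  a^+=-0.7605
step 4: x_pred=-7.2453  r=5.8153  x^+=-5.3611  v^+=-3.3449  a^+=-0.5405
step 5: x_pred=-10.0853  r=10.0853  x^+=-6.8177  v^+=-3.5561  a^+=-0.1588
step 6: x_pred=-11.4995  r=14.3495  x^+=-6.8503  v^+=-3.0755  a^+=0.3842
step 7: x_pred=-10.4722  r=16.1922  x^+=-5.2260  v^+=-1.8121  a^+=0.9969

v_post = -1.8121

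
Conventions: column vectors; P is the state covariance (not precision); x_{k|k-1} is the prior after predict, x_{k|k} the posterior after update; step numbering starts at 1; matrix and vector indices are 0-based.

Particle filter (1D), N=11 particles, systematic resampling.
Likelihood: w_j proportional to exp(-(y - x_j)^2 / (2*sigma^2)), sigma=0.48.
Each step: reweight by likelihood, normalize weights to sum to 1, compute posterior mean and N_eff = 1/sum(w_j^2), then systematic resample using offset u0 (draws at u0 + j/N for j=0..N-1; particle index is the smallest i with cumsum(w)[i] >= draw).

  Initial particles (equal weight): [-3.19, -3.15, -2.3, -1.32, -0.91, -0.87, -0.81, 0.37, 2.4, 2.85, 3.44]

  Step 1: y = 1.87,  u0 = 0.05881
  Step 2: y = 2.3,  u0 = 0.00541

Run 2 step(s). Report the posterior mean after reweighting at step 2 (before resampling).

post_mean = 2.4474

step 1: w=[0.0000, 0.0000, 0.0000, 0.0000, 0.0000, 0.0000, 0.0000, 0.0111, 0.7990, 0.1829, 0.0070]  mean=2.4669  Neff=1.4880  idx=[8, 8, 8, 8, 8, 8, 8, 8, 8, 9, 9]
step 2: w=[0.0994, 0.0994, 0.0994, 0.0994, 0.0994, 0.0994, 0.0994, 0.0994, 0.0994, 0.0527, 0.0527]  mean=2.4474  Neff=10.5843  idx=[0, 0, 1, 2, 3, 4, 5, 6, 7, 8, 9]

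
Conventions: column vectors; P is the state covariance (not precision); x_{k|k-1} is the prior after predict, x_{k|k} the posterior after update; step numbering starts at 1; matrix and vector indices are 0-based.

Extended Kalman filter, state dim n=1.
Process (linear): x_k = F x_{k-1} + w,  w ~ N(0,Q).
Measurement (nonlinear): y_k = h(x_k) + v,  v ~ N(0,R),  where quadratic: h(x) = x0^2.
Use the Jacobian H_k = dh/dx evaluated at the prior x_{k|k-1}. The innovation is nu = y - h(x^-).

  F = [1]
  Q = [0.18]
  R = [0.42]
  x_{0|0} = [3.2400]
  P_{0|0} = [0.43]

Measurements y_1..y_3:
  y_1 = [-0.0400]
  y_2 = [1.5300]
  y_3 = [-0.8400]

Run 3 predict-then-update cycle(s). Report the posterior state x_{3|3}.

x_post = [0.5726]

step 1: x^-=[3.2400]  P^-=[0.6100]  H_jac=[6.4800]  S=[26.0341]  K=[0.1518]  nu=[-10.5376]  x^+=[1.6401]  P^+=[0.0098]
step 2: x^-=[1.6401]  P^-=[0.1898]  H_jac=[3.2801]  S=[2.4625]  K=[0.2529]  nu=[-1.1598]  x^+=[1.3468]  P^+=[0.0324]
step 3: x^-=[1.3468]  P^-=[0.2124]  H_jac=[2.6936]  S=[1.9609]  K=[0.2917]  nu=[-2.6538]  x^+=[0.5726]  P^+=[0.0455]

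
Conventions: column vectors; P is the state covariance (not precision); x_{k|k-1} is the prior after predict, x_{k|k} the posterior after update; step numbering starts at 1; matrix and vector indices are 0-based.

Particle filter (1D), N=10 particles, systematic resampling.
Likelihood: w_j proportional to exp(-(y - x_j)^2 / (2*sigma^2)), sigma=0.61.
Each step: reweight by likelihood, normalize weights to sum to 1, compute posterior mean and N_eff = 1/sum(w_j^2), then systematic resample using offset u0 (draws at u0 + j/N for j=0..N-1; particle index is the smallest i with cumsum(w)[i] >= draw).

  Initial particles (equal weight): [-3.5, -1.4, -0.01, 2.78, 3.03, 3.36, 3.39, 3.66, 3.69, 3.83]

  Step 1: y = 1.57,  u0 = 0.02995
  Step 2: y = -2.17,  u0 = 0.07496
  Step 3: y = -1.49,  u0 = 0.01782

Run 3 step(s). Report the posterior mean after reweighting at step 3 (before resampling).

post_mean = -0.0100

step 1: w=[0.0000, 0.0000, 0.1327, 0.5313, 0.2167, 0.0513, 0.0443, 0.0107, 0.0091, 0.0040]  mean=2.5424  Neff=2.8442  idx=[2, 2, 3, 3, 3, 3, 3, 4, 4, 5]
step 2: w=[0.5000, 0.5000, 0.0000, 0.0000, 0.0000, 0.0000, 0.0000, 0.0000, 0.0000, 0.0000]  mean=-0.0100  Neff=2.0000  idx=[0, 0, 0, 0, 0, 1, 1, 1, 1, 1]
step 3: w=[0.1000, 0.1000, 0.1000, 0.1000, 0.1000, 0.1000, 0.1000, 0.1000, 0.1000, 0.1000]  mean=-0.0100  Neff=10.0000  idx=[0, 1, 2, 3, 4, 5, 6, 7, 8, 9]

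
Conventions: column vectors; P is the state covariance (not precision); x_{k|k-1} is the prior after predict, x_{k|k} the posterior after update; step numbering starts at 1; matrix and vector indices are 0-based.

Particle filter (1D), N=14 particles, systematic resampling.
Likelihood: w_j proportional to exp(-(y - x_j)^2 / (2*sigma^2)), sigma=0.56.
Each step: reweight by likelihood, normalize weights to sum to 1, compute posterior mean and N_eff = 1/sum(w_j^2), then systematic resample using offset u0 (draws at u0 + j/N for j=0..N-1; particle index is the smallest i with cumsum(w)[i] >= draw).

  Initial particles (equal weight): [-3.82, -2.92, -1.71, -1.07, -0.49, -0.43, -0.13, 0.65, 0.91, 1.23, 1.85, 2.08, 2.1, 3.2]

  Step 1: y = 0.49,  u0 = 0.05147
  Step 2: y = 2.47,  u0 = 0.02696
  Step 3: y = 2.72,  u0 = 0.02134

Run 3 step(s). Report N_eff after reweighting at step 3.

step 1: w=[0.0000, 0.0000, 0.0001, 0.0063, 0.0664, 0.0796, 0.1663, 0.2947, 0.2317, 0.1282, 0.0161, 0.0055, 0.0049, 0.0000]  mean=0.5162  Neff=5.1077  idx=[4, 5, 6, 6, 7, 7, 7, 7, 8, 8, 8, 8, 9, 10]
step 2: w=[0.0000, 0.0000, 0.0000, 0.0000, 0.0070, 0.0070, 0.0070, 0.0070, 0.0282, 0.0282, 0.0282, 0.0282, 0.1179, 0.7412]  mean=1.6372  Neff=1.7646  idx=[7, 10, 12, 12, 13, 13, 13, 13, 13, 13, 13, 13, 13, 13]
step 3: w=[0.0004, 0.0018, 0.0095, 0.0095, 0.0979, 0.0979, 0.0979, 0.0979, 0.0979, 0.0979, 0.0979, 0.0979, 0.0979, 0.0979]  mean=1.8361  Neff=10.4160  idx=[4, 4, 5, 6, 6, 7, 8, 9, 9, 10, 11, 12, 12, 13]

N_eff = 10.4160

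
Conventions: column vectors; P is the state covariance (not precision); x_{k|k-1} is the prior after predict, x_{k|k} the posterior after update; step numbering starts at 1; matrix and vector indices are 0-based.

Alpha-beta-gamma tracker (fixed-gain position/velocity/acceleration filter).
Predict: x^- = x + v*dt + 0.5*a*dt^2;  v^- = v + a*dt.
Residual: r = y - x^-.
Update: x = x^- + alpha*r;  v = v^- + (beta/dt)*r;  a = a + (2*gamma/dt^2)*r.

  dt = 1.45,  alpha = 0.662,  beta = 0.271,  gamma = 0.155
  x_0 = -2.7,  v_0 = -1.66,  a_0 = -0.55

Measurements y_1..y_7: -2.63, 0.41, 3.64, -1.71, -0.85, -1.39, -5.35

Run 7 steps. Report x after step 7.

step 1: x_pred=-5.6852  r=3.0552  x^+=-3.6627  v^+=-1.8865  a^+=-0.0995
step 2: x_pred=-6.5027  r=6.9127  x^+=-1.9265  v^+=-0.7389  a^+=0.9197
step 3: x_pred=-2.0310  r=5.6710  x^+=1.7232  v^+=1.6546  a^+=1.7559
step 4: x_pred=5.9682  r=-7.6782  x^+=0.8852  v^+=2.7656  a^+=0.6238
step 5: x_pred=5.5510  r=-6.4010  x^+=1.3135  v^+=2.4737  a^+=-0.3200
step 6: x_pred=4.5639  r=-5.9539  x^+=0.6224  v^+=0.8968  a^+=-1.1979
step 7: x_pred=0.6636  r=-6.0136  x^+=-3.3174  v^+=-1.9640  a^+=-2.0846

x_post = -3.3174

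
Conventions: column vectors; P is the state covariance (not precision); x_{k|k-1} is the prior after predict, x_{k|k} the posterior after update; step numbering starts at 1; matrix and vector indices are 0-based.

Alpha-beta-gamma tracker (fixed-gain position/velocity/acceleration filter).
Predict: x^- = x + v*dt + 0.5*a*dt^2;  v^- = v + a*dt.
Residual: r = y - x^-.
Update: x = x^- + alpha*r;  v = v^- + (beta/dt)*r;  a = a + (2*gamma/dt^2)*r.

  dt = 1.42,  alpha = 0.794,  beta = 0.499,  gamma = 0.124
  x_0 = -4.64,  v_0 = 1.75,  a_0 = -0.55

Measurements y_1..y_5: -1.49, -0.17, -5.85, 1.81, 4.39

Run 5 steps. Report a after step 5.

step 1: x_pred=-2.7095  r=1.2195  x^+=-1.7412  v^+=1.3975  a^+=-0.4000
step 2: x_pred=-0.1600  r=-0.0100  x^+=-0.1679  v^+=0.8260  a^+=-0.4012
step 3: x_pred=0.6005  r=-6.4505  x^+=-4.5212  v^+=-2.0105  a^+=-1.1946
step 4: x_pred=-8.5805  r=10.3905  x^+=-0.3304  v^+=-0.0555  a^+=0.0833
step 5: x_pred=-0.3252  r=4.7152  x^+=3.4187  v^+=1.7198  a^+=0.6633

a_post = 0.6633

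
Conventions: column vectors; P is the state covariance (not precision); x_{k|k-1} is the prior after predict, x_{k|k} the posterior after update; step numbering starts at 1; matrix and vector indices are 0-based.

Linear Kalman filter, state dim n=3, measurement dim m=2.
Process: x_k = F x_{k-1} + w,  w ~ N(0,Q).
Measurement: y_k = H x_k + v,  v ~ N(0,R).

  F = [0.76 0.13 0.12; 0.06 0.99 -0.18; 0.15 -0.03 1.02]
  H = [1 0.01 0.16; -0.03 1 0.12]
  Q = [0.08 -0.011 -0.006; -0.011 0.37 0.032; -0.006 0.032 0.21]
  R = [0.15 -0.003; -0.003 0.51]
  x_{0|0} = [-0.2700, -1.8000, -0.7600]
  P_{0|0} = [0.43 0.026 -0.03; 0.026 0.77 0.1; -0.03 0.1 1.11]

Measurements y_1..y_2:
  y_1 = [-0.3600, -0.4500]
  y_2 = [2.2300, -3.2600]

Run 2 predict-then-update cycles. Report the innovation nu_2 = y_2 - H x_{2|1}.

innov = [2.7389, -2.5164]

step 1: x^-=[-0.5304, -1.6614, -0.7617]  P^-=[0.3602 0.1169 0.1649; 0.1169 1.1303 -0.0865; 0.1649 -0.0865 1.3597]  S=[0.5999 0.1455; 0.1455 1.6312]  K=[0.6414 0.0200; 0.0252 0.6821; 0.6392 -0.0131]  nu=[0.3089, 1.2869]  x^+=[-0.3066, -0.7758, -0.5811]  P^+=[0.1090 0.0213 -0.0813; 0.0213 0.3659 -0.1450; -0.0813 -0.1450 1.1167]
step 2: x^-=[-0.4036, -0.6818, -0.6154]  P^-=[0.1500 0.0298 0.0584; 0.0298 0.8211 -0.3298; 0.0584 -0.3298 1.3584]  S=[0.3531 0.0102; 0.0102 1.2695]  K=[0.4516 0.0218; -0.0595 0.6154; 0.7755 -0.1390]  nu=[2.7389, -2.5164]  x^+=[0.7782, -2.3934, 1.8584]  P^+=[0.0772 0.0194 -0.0609; 0.0194 0.3398 -0.2099; -0.0609 -0.2099 1.1237]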